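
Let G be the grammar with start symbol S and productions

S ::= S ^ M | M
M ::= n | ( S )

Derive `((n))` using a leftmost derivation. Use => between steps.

S => M   [S ::= M]
M => (S)   [M ::= ( S )]
(S) => (M)   [S ::= M]
(M) => ((S))   [M ::= ( S )]
((S)) => ((M))   [S ::= M]
((M)) => ((n))   [M ::= n]

S => M => (S) => (M) => ((S)) => ((M)) => ((n))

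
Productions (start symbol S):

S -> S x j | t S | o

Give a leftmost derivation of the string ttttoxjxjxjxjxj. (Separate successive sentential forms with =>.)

S => Sxj => Sxjxj => Sxjxjxj => Sxjxjxjxj => tSxjxjxjxj => tSxjxjxjxjxj => ttSxjxjxjxjxj => tttSxjxjxjxjxj => ttttSxjxjxjxjxj => ttttoxjxjxjxjxj

S => Sxj   [S -> S x j]
Sxj => Sxjxj   [S -> S x j]
Sxjxj => Sxjxjxj   [S -> S x j]
Sxjxjxj => Sxjxjxjxj   [S -> S x j]
Sxjxjxjxj => tSxjxjxjxj   [S -> t S]
tSxjxjxjxj => tSxjxjxjxjxj   [S -> S x j]
tSxjxjxjxjxj => ttSxjxjxjxjxj   [S -> t S]
ttSxjxjxjxjxj => tttSxjxjxjxjxj   [S -> t S]
tttSxjxjxjxjxj => ttttSxjxjxjxjxj   [S -> t S]
ttttSxjxjxjxjxj => ttttoxjxjxjxjxj   [S -> o]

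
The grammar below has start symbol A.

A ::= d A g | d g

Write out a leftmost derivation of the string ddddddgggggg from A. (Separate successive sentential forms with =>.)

A=>dAg=>ddAgg=>dddAggg=>ddddAgggg=>dddddAggggg=>ddddddgggggg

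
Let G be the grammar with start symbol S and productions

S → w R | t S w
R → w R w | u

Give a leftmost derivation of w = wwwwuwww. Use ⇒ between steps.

S ⇒ wR ⇒ wwRw ⇒ wwwRww ⇒ wwwwRwww ⇒ wwwwuwww

S ⇒ wR   [S → w R]
wR ⇒ wwRw   [R → w R w]
wwRw ⇒ wwwRww   [R → w R w]
wwwRww ⇒ wwwwRwww   [R → w R w]
wwwwRwww ⇒ wwwwuwww   [R → u]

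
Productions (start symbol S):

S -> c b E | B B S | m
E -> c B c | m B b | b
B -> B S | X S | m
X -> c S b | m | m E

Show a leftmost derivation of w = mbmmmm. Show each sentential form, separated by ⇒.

S ⇒ BBS ⇒ BSBS ⇒ XSSBS ⇒ mESSBS ⇒ mbSSBS ⇒ mbmSBS ⇒ mbmmBS ⇒ mbmmmS ⇒ mbmmmm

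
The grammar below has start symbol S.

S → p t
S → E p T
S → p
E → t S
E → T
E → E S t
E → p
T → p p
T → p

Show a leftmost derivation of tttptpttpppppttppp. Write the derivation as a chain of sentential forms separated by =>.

S=>EpT=>EStpT=>tSStpT=>tEpTStpT=>ttSpTStpT=>ttEpTpTStpT=>ttEStpTpTStpT=>tttSStpTpTStpT=>tttptStpTpTStpT=>tttptpttpTpTStpT=>tttptpttpppTStpT=>tttptpttppppStpT=>tttptpttpppppttpT=>tttptpttpppppttppp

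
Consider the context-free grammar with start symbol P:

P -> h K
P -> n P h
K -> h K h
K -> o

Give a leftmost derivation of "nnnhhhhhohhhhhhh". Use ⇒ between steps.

P ⇒ nPh ⇒ nnPhh ⇒ nnnPhhh ⇒ nnnhKhhh ⇒ nnnhhKhhhh ⇒ nnnhhhKhhhhh ⇒ nnnhhhhKhhhhhh ⇒ nnnhhhhhKhhhhhhh ⇒ nnnhhhhhohhhhhhh

P ⇒ nPh   [P -> n P h]
nPh ⇒ nnPhh   [P -> n P h]
nnPhh ⇒ nnnPhhh   [P -> n P h]
nnnPhhh ⇒ nnnhKhhh   [P -> h K]
nnnhKhhh ⇒ nnnhhKhhhh   [K -> h K h]
nnnhhKhhhh ⇒ nnnhhhKhhhhh   [K -> h K h]
nnnhhhKhhhhh ⇒ nnnhhhhKhhhhhh   [K -> h K h]
nnnhhhhKhhhhhh ⇒ nnnhhhhhKhhhhhhh   [K -> h K h]
nnnhhhhhKhhhhhhh ⇒ nnnhhhhhohhhhhhh   [K -> o]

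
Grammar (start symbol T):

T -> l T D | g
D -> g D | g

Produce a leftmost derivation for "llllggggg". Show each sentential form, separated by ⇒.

T ⇒ lTD   [T -> l T D]
lTD ⇒ llTDD   [T -> l T D]
llTDD ⇒ lllTDDD   [T -> l T D]
lllTDDD ⇒ llllTDDDD   [T -> l T D]
llllTDDDD ⇒ llllgDDDD   [T -> g]
llllgDDDD ⇒ llllggDDD   [D -> g]
llllggDDD ⇒ llllgggDD   [D -> g]
llllgggDD ⇒ llllggggD   [D -> g]
llllggggD ⇒ llllggggg   [D -> g]

T ⇒ lTD ⇒ llTDD ⇒ lllTDDD ⇒ llllTDDDD ⇒ llllgDDDD ⇒ llllggDDD ⇒ llllgggDD ⇒ llllggggD ⇒ llllggggg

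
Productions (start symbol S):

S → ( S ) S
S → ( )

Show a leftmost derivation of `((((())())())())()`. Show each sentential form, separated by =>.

S=>(S)S=>((S)S)S=>(((S)S)S)S=>((((S)S)S)S)S=>((((())S)S)S)S=>((((())())S)S)S=>((((())())())S)S=>((((())())())())S=>((((())())())())()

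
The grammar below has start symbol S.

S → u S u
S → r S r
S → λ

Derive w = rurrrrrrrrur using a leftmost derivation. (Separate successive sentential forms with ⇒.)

S ⇒ rSr ⇒ ruSur ⇒ rurSrur ⇒ rurrSrrur ⇒ rurrrSrrrur ⇒ rurrrrSrrrrur ⇒ rurrrrrrrrur

S ⇒ rSr   [S → r S r]
rSr ⇒ ruSur   [S → u S u]
ruSur ⇒ rurSrur   [S → r S r]
rurSrur ⇒ rurrSrrur   [S → r S r]
rurrSrrur ⇒ rurrrSrrrur   [S → r S r]
rurrrSrrrur ⇒ rurrrrSrrrrur   [S → r S r]
rurrrrSrrrrur ⇒ rurrrrrrrrur   [S → λ]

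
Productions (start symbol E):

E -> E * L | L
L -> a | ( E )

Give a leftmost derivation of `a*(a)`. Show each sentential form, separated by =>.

E => E*L => L*L => a*L => a*(E) => a*(L) => a*(a)

E => E*L   [E -> E * L]
E*L => L*L   [E -> L]
L*L => a*L   [L -> a]
a*L => a*(E)   [L -> ( E )]
a*(E) => a*(L)   [E -> L]
a*(L) => a*(a)   [L -> a]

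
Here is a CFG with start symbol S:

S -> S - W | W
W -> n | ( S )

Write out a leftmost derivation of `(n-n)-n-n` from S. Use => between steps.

S=>S-W=>S-W-W=>W-W-W=>(S)-W-W=>(S-W)-W-W=>(W-W)-W-W=>(n-W)-W-W=>(n-n)-W-W=>(n-n)-n-W=>(n-n)-n-n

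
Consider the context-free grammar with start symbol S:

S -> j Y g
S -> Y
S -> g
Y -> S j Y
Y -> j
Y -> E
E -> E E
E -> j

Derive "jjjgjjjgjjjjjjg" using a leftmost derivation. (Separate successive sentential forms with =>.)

S=>jYg=>jSjYg=>jYjYg=>jSjYjYg=>jjYgjYjYg=>jjjgjYjYg=>jjjgjSjYjYg=>jjjgjYjYjYg=>jjjgjSjYjYjYg=>jjjgjjYgjYjYjYg=>jjjgjjjgjYjYjYg=>jjjgjjjgjjjYjYg=>jjjgjjjgjjjjjYg=>jjjgjjjgjjjjjjg

S => jYg   [S -> j Y g]
jYg => jSjYg   [Y -> S j Y]
jSjYg => jYjYg   [S -> Y]
jYjYg => jSjYjYg   [Y -> S j Y]
jSjYjYg => jjYgjYjYg   [S -> j Y g]
jjYgjYjYg => jjjgjYjYg   [Y -> j]
jjjgjYjYg => jjjgjSjYjYg   [Y -> S j Y]
jjjgjSjYjYg => jjjgjYjYjYg   [S -> Y]
jjjgjYjYjYg => jjjgjSjYjYjYg   [Y -> S j Y]
jjjgjSjYjYjYg => jjjgjjYgjYjYjYg   [S -> j Y g]
jjjgjjYgjYjYjYg => jjjgjjjgjYjYjYg   [Y -> j]
jjjgjjjgjYjYjYg => jjjgjjjgjjjYjYg   [Y -> j]
jjjgjjjgjjjYjYg => jjjgjjjgjjjjjYg   [Y -> j]
jjjgjjjgjjjjjYg => jjjgjjjgjjjjjjg   [Y -> j]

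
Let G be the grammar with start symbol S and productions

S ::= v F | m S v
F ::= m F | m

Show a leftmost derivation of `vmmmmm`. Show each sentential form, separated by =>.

S => vF   [S ::= v F]
vF => vmF   [F ::= m F]
vmF => vmmF   [F ::= m F]
vmmF => vmmmF   [F ::= m F]
vmmmF => vmmmmF   [F ::= m F]
vmmmmF => vmmmmm   [F ::= m]

S => vF => vmF => vmmF => vmmmF => vmmmmF => vmmmmm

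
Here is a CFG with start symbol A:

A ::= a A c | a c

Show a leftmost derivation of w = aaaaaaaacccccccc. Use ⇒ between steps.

A ⇒ aAc   [A ::= a A c]
aAc ⇒ aaAcc   [A ::= a A c]
aaAcc ⇒ aaaAccc   [A ::= a A c]
aaaAccc ⇒ aaaaAcccc   [A ::= a A c]
aaaaAcccc ⇒ aaaaaAccccc   [A ::= a A c]
aaaaaAccccc ⇒ aaaaaaAcccccc   [A ::= a A c]
aaaaaaAcccccc ⇒ aaaaaaaAccccccc   [A ::= a A c]
aaaaaaaAccccccc ⇒ aaaaaaaacccccccc   [A ::= a c]

A⇒aAc⇒aaAcc⇒aaaAccc⇒aaaaAcccc⇒aaaaaAccccc⇒aaaaaaAcccccc⇒aaaaaaaAccccccc⇒aaaaaaaacccccccc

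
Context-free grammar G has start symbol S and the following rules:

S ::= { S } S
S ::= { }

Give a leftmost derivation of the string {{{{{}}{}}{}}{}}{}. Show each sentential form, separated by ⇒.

S ⇒ {S}S   [S ::= { S } S]
{S}S ⇒ {{S}S}S   [S ::= { S } S]
{{S}S}S ⇒ {{{S}S}S}S   [S ::= { S } S]
{{{S}S}S}S ⇒ {{{{S}S}S}S}S   [S ::= { S } S]
{{{{S}S}S}S}S ⇒ {{{{{}}S}S}S}S   [S ::= { }]
{{{{{}}S}S}S}S ⇒ {{{{{}}{}}S}S}S   [S ::= { }]
{{{{{}}{}}S}S}S ⇒ {{{{{}}{}}{}}S}S   [S ::= { }]
{{{{{}}{}}{}}S}S ⇒ {{{{{}}{}}{}}{}}S   [S ::= { }]
{{{{{}}{}}{}}{}}S ⇒ {{{{{}}{}}{}}{}}{}   [S ::= { }]

S ⇒ {S}S ⇒ {{S}S}S ⇒ {{{S}S}S}S ⇒ {{{{S}S}S}S}S ⇒ {{{{{}}S}S}S}S ⇒ {{{{{}}{}}S}S}S ⇒ {{{{{}}{}}{}}S}S ⇒ {{{{{}}{}}{}}{}}S ⇒ {{{{{}}{}}{}}{}}{}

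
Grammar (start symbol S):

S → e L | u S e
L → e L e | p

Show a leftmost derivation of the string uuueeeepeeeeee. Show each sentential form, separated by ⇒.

S ⇒ uSe   [S → u S e]
uSe ⇒ uuSee   [S → u S e]
uuSee ⇒ uuuSeee   [S → u S e]
uuuSeee ⇒ uuueLeee   [S → e L]
uuueLeee ⇒ uuueeLeeee   [L → e L e]
uuueeLeeee ⇒ uuueeeLeeeee   [L → e L e]
uuueeeLeeeee ⇒ uuueeeeLeeeeee   [L → e L e]
uuueeeeLeeeeee ⇒ uuueeeepeeeeee   [L → p]

S ⇒ uSe ⇒ uuSee ⇒ uuuSeee ⇒ uuueLeee ⇒ uuueeLeeee ⇒ uuueeeLeeeee ⇒ uuueeeeLeeeeee ⇒ uuueeeepeeeeee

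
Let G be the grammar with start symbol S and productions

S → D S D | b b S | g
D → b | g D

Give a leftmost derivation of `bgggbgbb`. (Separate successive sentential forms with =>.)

S=>DSD=>bSD=>bDSDD=>bgDSDD=>bggDSDD=>bgggDSDD=>bgggbSDD=>bgggbgDD=>bgggbgbD=>bgggbgbb

S => DSD   [S → D S D]
DSD => bSD   [D → b]
bSD => bDSDD   [S → D S D]
bDSDD => bgDSDD   [D → g D]
bgDSDD => bggDSDD   [D → g D]
bggDSDD => bgggDSDD   [D → g D]
bgggDSDD => bgggbSDD   [D → b]
bgggbSDD => bgggbgDD   [S → g]
bgggbgDD => bgggbgbD   [D → b]
bgggbgbD => bgggbgbb   [D → b]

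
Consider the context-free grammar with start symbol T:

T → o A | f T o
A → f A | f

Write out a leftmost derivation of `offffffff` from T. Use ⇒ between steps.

T ⇒ oA   [T → o A]
oA ⇒ ofA   [A → f A]
ofA ⇒ offA   [A → f A]
offA ⇒ offfA   [A → f A]
offfA ⇒ offffA   [A → f A]
offffA ⇒ offfffA   [A → f A]
offfffA ⇒ offffffA   [A → f A]
offffffA ⇒ offfffffA   [A → f A]
offfffffA ⇒ offffffff   [A → f]

T ⇒ oA ⇒ ofA ⇒ offA ⇒ offfA ⇒ offffA ⇒ offfffA ⇒ offffffA ⇒ offfffffA ⇒ offffffff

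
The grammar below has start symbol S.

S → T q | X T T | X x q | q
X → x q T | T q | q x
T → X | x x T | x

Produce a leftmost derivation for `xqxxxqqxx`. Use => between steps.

S => XTT => TqTT => XqTT => xqTqTT => xqxxTqTT => xqxxxqTT => xqxxxqXT => xqxxxqqxT => xqxxxqqxx

S => XTT   [S → X T T]
XTT => TqTT   [X → T q]
TqTT => XqTT   [T → X]
XqTT => xqTqTT   [X → x q T]
xqTqTT => xqxxTqTT   [T → x x T]
xqxxTqTT => xqxxxqTT   [T → x]
xqxxxqTT => xqxxxqXT   [T → X]
xqxxxqXT => xqxxxqqxT   [X → q x]
xqxxxqqxT => xqxxxqqxx   [T → x]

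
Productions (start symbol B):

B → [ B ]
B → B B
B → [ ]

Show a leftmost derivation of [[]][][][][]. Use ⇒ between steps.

B ⇒ BB ⇒ BBB ⇒ BBBB ⇒ BBBBB ⇒ [B]BBBB ⇒ [[]]BBBB ⇒ [[]][]BBB ⇒ [[]][][]BB ⇒ [[]][][][]B ⇒ [[]][][][][]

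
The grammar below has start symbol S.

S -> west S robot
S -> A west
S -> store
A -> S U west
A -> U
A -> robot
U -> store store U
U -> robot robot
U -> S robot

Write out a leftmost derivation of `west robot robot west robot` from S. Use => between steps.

S => west S robot   [S -> west S robot]
west S robot => west A west robot   [S -> A west]
west A west robot => west U west robot   [A -> U]
west U west robot => west robot robot west robot   [U -> robot robot]

S => west S robot => west A west robot => west U west robot => west robot robot west robot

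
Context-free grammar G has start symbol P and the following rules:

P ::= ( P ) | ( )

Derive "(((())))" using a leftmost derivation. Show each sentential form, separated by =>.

P => (P) => ((P)) => (((P))) => (((())))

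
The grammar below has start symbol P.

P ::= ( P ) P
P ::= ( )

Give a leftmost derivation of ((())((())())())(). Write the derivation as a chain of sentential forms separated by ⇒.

P⇒(P)P⇒((P)P)P⇒((())P)P⇒((())(P)P)P⇒((())((P)P)P)P⇒((())((())P)P)P⇒((())((())())P)P⇒((())((())())())P⇒((())((())())())()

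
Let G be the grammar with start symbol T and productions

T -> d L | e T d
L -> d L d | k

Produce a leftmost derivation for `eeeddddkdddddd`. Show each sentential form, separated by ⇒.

T⇒eTd⇒eeTdd⇒eeeTddd⇒eeedLddd⇒eeeddLdddd⇒eeedddLddddd⇒eeeddddLdddddd⇒eeeddddkdddddd

T ⇒ eTd   [T -> e T d]
eTd ⇒ eeTdd   [T -> e T d]
eeTdd ⇒ eeeTddd   [T -> e T d]
eeeTddd ⇒ eeedLddd   [T -> d L]
eeedLddd ⇒ eeeddLdddd   [L -> d L d]
eeeddLdddd ⇒ eeedddLddddd   [L -> d L d]
eeedddLddddd ⇒ eeeddddLdddddd   [L -> d L d]
eeeddddLdddddd ⇒ eeeddddkdddddd   [L -> k]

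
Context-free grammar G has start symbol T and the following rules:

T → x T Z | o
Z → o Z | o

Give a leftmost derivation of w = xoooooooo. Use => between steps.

T => xTZ => xoZ => xooZ => xoooZ => xooooZ => xoooooZ => xooooooZ => xoooooooZ => xoooooooo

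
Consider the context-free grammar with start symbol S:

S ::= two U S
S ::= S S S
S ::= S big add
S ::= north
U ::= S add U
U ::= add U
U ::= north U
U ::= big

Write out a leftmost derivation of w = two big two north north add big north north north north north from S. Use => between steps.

S => two U S => two big S => two big S S S => two big S S S S S => two big two U S S S S S => two big two north U S S S S S => two big two north north U S S S S S => two big two north north add U S S S S S => two big two north north add big S S S S S => two big two north north add big north S S S S => two big two north north add big north north S S S => two big two north north add big north north north S S => two big two north north add big north north north north S => two big two north north add big north north north north north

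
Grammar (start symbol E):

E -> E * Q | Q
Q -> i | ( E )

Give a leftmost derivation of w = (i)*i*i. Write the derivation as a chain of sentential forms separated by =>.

E => E*Q => E*Q*Q => Q*Q*Q => (E)*Q*Q => (Q)*Q*Q => (i)*Q*Q => (i)*i*Q => (i)*i*i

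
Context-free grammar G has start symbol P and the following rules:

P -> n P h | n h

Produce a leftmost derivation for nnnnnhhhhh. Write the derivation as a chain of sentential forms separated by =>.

P => nPh   [P -> n P h]
nPh => nnPhh   [P -> n P h]
nnPhh => nnnPhhh   [P -> n P h]
nnnPhhh => nnnnPhhhh   [P -> n P h]
nnnnPhhhh => nnnnnhhhhh   [P -> n h]

P => nPh => nnPhh => nnnPhhh => nnnnPhhhh => nnnnnhhhhh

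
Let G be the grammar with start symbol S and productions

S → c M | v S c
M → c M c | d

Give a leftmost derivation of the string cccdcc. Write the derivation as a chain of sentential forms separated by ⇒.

S ⇒ cM ⇒ ccMc ⇒ cccMcc ⇒ cccdcc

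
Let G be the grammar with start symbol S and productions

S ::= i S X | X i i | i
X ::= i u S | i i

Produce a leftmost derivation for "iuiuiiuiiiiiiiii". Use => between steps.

S=>Xii=>iuSii=>iuXiiii=>iuiuSiiii=>iuiuiSXiiii=>iuiuiXiiXiiii=>iuiuiiuSiiXiiii=>iuiuiiuiiiXiiii=>iuiuiiuiiiiiiiii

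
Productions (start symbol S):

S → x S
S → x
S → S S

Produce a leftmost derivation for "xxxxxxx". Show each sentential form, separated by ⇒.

S⇒SS⇒xSS⇒xxSS⇒xxxSS⇒xxxSSS⇒xxxxSS⇒xxxxxS⇒xxxxxxS⇒xxxxxxx

S ⇒ SS   [S → S S]
SS ⇒ xSS   [S → x S]
xSS ⇒ xxSS   [S → x S]
xxSS ⇒ xxxSS   [S → x S]
xxxSS ⇒ xxxSSS   [S → S S]
xxxSSS ⇒ xxxxSS   [S → x]
xxxxSS ⇒ xxxxxS   [S → x]
xxxxxS ⇒ xxxxxxS   [S → x S]
xxxxxxS ⇒ xxxxxxx   [S → x]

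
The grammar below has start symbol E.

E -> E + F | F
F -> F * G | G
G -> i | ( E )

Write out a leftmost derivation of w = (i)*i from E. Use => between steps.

E=>F=>F*G=>G*G=>(E)*G=>(F)*G=>(G)*G=>(i)*G=>(i)*i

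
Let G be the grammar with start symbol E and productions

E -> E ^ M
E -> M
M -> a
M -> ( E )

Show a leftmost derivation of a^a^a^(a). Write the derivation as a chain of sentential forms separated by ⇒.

E ⇒ E^M ⇒ E^M^M ⇒ E^M^M^M ⇒ M^M^M^M ⇒ a^M^M^M ⇒ a^a^M^M ⇒ a^a^a^M ⇒ a^a^a^(E) ⇒ a^a^a^(M) ⇒ a^a^a^(a)

E ⇒ E^M   [E -> E ^ M]
E^M ⇒ E^M^M   [E -> E ^ M]
E^M^M ⇒ E^M^M^M   [E -> E ^ M]
E^M^M^M ⇒ M^M^M^M   [E -> M]
M^M^M^M ⇒ a^M^M^M   [M -> a]
a^M^M^M ⇒ a^a^M^M   [M -> a]
a^a^M^M ⇒ a^a^a^M   [M -> a]
a^a^a^M ⇒ a^a^a^(E)   [M -> ( E )]
a^a^a^(E) ⇒ a^a^a^(M)   [E -> M]
a^a^a^(M) ⇒ a^a^a^(a)   [M -> a]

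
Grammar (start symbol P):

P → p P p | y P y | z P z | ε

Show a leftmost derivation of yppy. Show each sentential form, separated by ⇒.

P ⇒ yPy ⇒ ypPpy ⇒ yppy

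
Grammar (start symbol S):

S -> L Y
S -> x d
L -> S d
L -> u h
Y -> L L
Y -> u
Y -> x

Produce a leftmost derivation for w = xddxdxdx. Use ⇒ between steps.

S ⇒ LY   [S -> L Y]
LY ⇒ SdY   [L -> S d]
SdY ⇒ LYdY   [S -> L Y]
LYdY ⇒ SdYdY   [L -> S d]
SdYdY ⇒ LYdYdY   [S -> L Y]
LYdYdY ⇒ SdYdYdY   [L -> S d]
SdYdYdY ⇒ xddYdYdY   [S -> x d]
xddYdYdY ⇒ xddxdYdY   [Y -> x]
xddxdYdY ⇒ xddxdxdY   [Y -> x]
xddxdxdY ⇒ xddxdxdx   [Y -> x]

S ⇒ LY ⇒ SdY ⇒ LYdY ⇒ SdYdY ⇒ LYdYdY ⇒ SdYdYdY ⇒ xddYdYdY ⇒ xddxdYdY ⇒ xddxdxdY ⇒ xddxdxdx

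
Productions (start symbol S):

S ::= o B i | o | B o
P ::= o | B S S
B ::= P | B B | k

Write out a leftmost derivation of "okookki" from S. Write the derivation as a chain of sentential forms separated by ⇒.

S ⇒ oBi   [S ::= o B i]
oBi ⇒ oBBi   [B ::= B B]
oBBi ⇒ oBBBi   [B ::= B B]
oBBBi ⇒ oPBBi   [B ::= P]
oPBBi ⇒ oBSSBBi   [P ::= B S S]
oBSSBBi ⇒ okSSBBi   [B ::= k]
okSSBBi ⇒ okoSBBi   [S ::= o]
okoSBBi ⇒ okooBBi   [S ::= o]
okooBBi ⇒ okookBi   [B ::= k]
okookBi ⇒ okookki   [B ::= k]

S ⇒ oBi ⇒ oBBi ⇒ oBBBi ⇒ oPBBi ⇒ oBSSBBi ⇒ okSSBBi ⇒ okoSBBi ⇒ okooBBi ⇒ okookBi ⇒ okookki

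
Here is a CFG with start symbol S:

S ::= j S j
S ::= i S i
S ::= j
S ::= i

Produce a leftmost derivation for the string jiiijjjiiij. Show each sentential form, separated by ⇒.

S ⇒ jSj ⇒ jiSij ⇒ jiiSiij ⇒ jiiiSiiij ⇒ jiiijSjiiij ⇒ jiiijjjiiij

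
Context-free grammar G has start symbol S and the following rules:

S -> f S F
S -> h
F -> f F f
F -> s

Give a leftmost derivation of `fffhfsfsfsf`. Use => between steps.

S=>fSF=>ffSFF=>fffSFFF=>fffhFFF=>fffhfFfFF=>fffhfsfFF=>fffhfsfsF=>fffhfsfsfFf=>fffhfsfsfsf

S => fSF   [S -> f S F]
fSF => ffSFF   [S -> f S F]
ffSFF => fffSFFF   [S -> f S F]
fffSFFF => fffhFFF   [S -> h]
fffhFFF => fffhfFfFF   [F -> f F f]
fffhfFfFF => fffhfsfFF   [F -> s]
fffhfsfFF => fffhfsfsF   [F -> s]
fffhfsfsF => fffhfsfsfFf   [F -> f F f]
fffhfsfsfFf => fffhfsfsfsf   [F -> s]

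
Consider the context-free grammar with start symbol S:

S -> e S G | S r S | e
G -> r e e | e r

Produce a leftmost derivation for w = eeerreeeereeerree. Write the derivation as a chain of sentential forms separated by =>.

S => SrS   [S -> S r S]
SrS => eSGrS   [S -> e S G]
eSGrS => eeGrS   [S -> e]
eeGrS => eeerrS   [G -> e r]
eeerrS => eeerreSG   [S -> e S G]
eeerreSG => eeerreeSGG   [S -> e S G]
eeerreeSGG => eeerreeeSGGG   [S -> e S G]
eeerreeeSGGG => eeerreeeeGGG   [S -> e]
eeerreeeeGGG => eeerreeeereeGG   [G -> r e e]
eeerreeeereeGG => eeerreeeereeerG   [G -> e r]
eeerreeeereeerG => eeerreeeereeerree   [G -> r e e]

S => SrS => eSGrS => eeGrS => eeerrS => eeerreSG => eeerreeSGG => eeerreeeSGGG => eeerreeeeGGG => eeerreeeereeGG => eeerreeeereeerG => eeerreeeereeerree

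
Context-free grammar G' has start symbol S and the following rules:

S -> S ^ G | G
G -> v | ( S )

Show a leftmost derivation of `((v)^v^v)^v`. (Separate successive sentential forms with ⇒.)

S ⇒ S^G ⇒ G^G ⇒ (S)^G ⇒ (S^G)^G ⇒ (S^G^G)^G ⇒ (G^G^G)^G ⇒ ((S)^G^G)^G ⇒ ((G)^G^G)^G ⇒ ((v)^G^G)^G ⇒ ((v)^v^G)^G ⇒ ((v)^v^v)^G ⇒ ((v)^v^v)^v

S ⇒ S^G   [S -> S ^ G]
S^G ⇒ G^G   [S -> G]
G^G ⇒ (S)^G   [G -> ( S )]
(S)^G ⇒ (S^G)^G   [S -> S ^ G]
(S^G)^G ⇒ (S^G^G)^G   [S -> S ^ G]
(S^G^G)^G ⇒ (G^G^G)^G   [S -> G]
(G^G^G)^G ⇒ ((S)^G^G)^G   [G -> ( S )]
((S)^G^G)^G ⇒ ((G)^G^G)^G   [S -> G]
((G)^G^G)^G ⇒ ((v)^G^G)^G   [G -> v]
((v)^G^G)^G ⇒ ((v)^v^G)^G   [G -> v]
((v)^v^G)^G ⇒ ((v)^v^v)^G   [G -> v]
((v)^v^v)^G ⇒ ((v)^v^v)^v   [G -> v]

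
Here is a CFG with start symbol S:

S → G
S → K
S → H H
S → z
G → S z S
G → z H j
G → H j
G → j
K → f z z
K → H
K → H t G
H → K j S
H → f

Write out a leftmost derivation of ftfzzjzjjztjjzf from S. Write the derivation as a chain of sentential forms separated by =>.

S => HH   [S → H H]
HH => KjSH   [H → K j S]
KjSH => HtGjSH   [K → H t G]
HtGjSH => KjStGjSH   [H → K j S]
KjStGjSH => HtGjStGjSH   [K → H t G]
HtGjStGjSH => ftGjStGjSH   [H → f]
ftGjStGjSH => ftHjjStGjSH   [G → H j]
ftHjjStGjSH => ftKjSjjStGjSH   [H → K j S]
ftKjSjjStGjSH => ftfzzjSjjStGjSH   [K → f z z]
ftfzzjSjjStGjSH => ftfzzjzjjStGjSH   [S → z]
ftfzzjzjjStGjSH => ftfzzjzjjztGjSH   [S → z]
ftfzzjzjjztGjSH => ftfzzjzjjztjjSH   [G → j]
ftfzzjzjjztjjSH => ftfzzjzjjztjjzH   [S → z]
ftfzzjzjjztjjzH => ftfzzjzjjztjjzf   [H → f]

S => HH => KjSH => HtGjSH => KjStGjSH => HtGjStGjSH => ftGjStGjSH => ftHjjStGjSH => ftKjSjjStGjSH => ftfzzjSjjStGjSH => ftfzzjzjjStGjSH => ftfzzjzjjztGjSH => ftfzzjzjjztjjSH => ftfzzjzjjztjjzH => ftfzzjzjjztjjzf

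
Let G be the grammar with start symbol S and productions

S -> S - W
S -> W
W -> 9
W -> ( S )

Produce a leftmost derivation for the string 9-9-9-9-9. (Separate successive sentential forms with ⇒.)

S ⇒ S-W ⇒ S-W-W ⇒ S-W-W-W ⇒ S-W-W-W-W ⇒ W-W-W-W-W ⇒ 9-W-W-W-W ⇒ 9-9-W-W-W ⇒ 9-9-9-W-W ⇒ 9-9-9-9-W ⇒ 9-9-9-9-9

S ⇒ S-W   [S -> S - W]
S-W ⇒ S-W-W   [S -> S - W]
S-W-W ⇒ S-W-W-W   [S -> S - W]
S-W-W-W ⇒ S-W-W-W-W   [S -> S - W]
S-W-W-W-W ⇒ W-W-W-W-W   [S -> W]
W-W-W-W-W ⇒ 9-W-W-W-W   [W -> 9]
9-W-W-W-W ⇒ 9-9-W-W-W   [W -> 9]
9-9-W-W-W ⇒ 9-9-9-W-W   [W -> 9]
9-9-9-W-W ⇒ 9-9-9-9-W   [W -> 9]
9-9-9-9-W ⇒ 9-9-9-9-9   [W -> 9]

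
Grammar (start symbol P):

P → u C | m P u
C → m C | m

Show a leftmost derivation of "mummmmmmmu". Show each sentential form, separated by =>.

P=>mPu=>muCu=>mumCu=>mummCu=>mummmCu=>mummmmCu=>mummmmmCu=>mummmmmmCu=>mummmmmmmu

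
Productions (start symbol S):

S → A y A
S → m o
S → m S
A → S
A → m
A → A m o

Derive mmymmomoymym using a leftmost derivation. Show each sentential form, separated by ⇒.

S ⇒ mS   [S → m S]
mS ⇒ mAyA   [S → A y A]
mAyA ⇒ mmyA   [A → m]
mmyA ⇒ mmyS   [A → S]
mmyS ⇒ mmyAyA   [S → A y A]
mmyAyA ⇒ mmySyA   [A → S]
mmySyA ⇒ mmyAyAyA   [S → A y A]
mmyAyAyA ⇒ mmyAmoyAyA   [A → A m o]
mmyAmoyAyA ⇒ mmyAmomoyAyA   [A → A m o]
mmyAmomoyAyA ⇒ mmymmomoyAyA   [A → m]
mmymmomoyAyA ⇒ mmymmomoymyA   [A → m]
mmymmomoymyA ⇒ mmymmomoymym   [A → m]

S ⇒ mS ⇒ mAyA ⇒ mmyA ⇒ mmyS ⇒ mmyAyA ⇒ mmySyA ⇒ mmyAyAyA ⇒ mmyAmoyAyA ⇒ mmyAmomoyAyA ⇒ mmymmomoyAyA ⇒ mmymmomoymyA ⇒ mmymmomoymym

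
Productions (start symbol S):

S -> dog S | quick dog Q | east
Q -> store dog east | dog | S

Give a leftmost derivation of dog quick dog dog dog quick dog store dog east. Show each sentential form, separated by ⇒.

S ⇒ dog S   [S -> dog S]
dog S ⇒ dog quick dog Q   [S -> quick dog Q]
dog quick dog Q ⇒ dog quick dog S   [Q -> S]
dog quick dog S ⇒ dog quick dog dog S   [S -> dog S]
dog quick dog dog S ⇒ dog quick dog dog dog S   [S -> dog S]
dog quick dog dog dog S ⇒ dog quick dog dog dog quick dog Q   [S -> quick dog Q]
dog quick dog dog dog quick dog Q ⇒ dog quick dog dog dog quick dog store dog east   [Q -> store dog east]

S ⇒ dog S ⇒ dog quick dog Q ⇒ dog quick dog S ⇒ dog quick dog dog S ⇒ dog quick dog dog dog S ⇒ dog quick dog dog dog quick dog Q ⇒ dog quick dog dog dog quick dog store dog east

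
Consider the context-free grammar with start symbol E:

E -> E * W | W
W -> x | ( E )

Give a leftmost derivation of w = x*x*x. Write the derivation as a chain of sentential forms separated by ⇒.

E ⇒ E*W ⇒ E*W*W ⇒ W*W*W ⇒ x*W*W ⇒ x*x*W ⇒ x*x*x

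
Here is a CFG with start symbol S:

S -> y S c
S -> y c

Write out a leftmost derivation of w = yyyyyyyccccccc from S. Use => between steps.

S => ySc => yyScc => yyySccc => yyyyScccc => yyyyySccccc => yyyyyyScccccc => yyyyyyyccccccc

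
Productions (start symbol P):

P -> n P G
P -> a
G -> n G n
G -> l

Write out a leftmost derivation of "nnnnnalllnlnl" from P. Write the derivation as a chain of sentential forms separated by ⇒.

P ⇒ nPG ⇒ nnPGG ⇒ nnnPGGG ⇒ nnnnPGGGG ⇒ nnnnnPGGGGG ⇒ nnnnnaGGGGG ⇒ nnnnnalGGGG ⇒ nnnnnallGGG ⇒ nnnnnalllGG ⇒ nnnnnalllnGnG ⇒ nnnnnalllnlnG ⇒ nnnnnalllnlnl

P ⇒ nPG   [P -> n P G]
nPG ⇒ nnPGG   [P -> n P G]
nnPGG ⇒ nnnPGGG   [P -> n P G]
nnnPGGG ⇒ nnnnPGGGG   [P -> n P G]
nnnnPGGGG ⇒ nnnnnPGGGGG   [P -> n P G]
nnnnnPGGGGG ⇒ nnnnnaGGGGG   [P -> a]
nnnnnaGGGGG ⇒ nnnnnalGGGG   [G -> l]
nnnnnalGGGG ⇒ nnnnnallGGG   [G -> l]
nnnnnallGGG ⇒ nnnnnalllGG   [G -> l]
nnnnnalllGG ⇒ nnnnnalllnGnG   [G -> n G n]
nnnnnalllnGnG ⇒ nnnnnalllnlnG   [G -> l]
nnnnnalllnlnG ⇒ nnnnnalllnlnl   [G -> l]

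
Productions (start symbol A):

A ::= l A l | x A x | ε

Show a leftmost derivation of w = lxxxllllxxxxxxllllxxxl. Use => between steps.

A=>lAl=>lxAxl=>lxxAxxl=>lxxxAxxxl=>lxxxlAlxxxl=>lxxxllAllxxxl=>lxxxlllAlllxxxl=>lxxxllllAllllxxxl=>lxxxllllxAxllllxxxl=>lxxxllllxxAxxllllxxxl=>lxxxllllxxxAxxxllllxxxl=>lxxxllllxxxxxxllllxxxl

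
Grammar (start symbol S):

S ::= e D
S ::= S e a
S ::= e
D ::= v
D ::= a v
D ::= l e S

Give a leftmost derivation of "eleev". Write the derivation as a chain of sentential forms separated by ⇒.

S⇒eD⇒eleS⇒eleeD⇒eleev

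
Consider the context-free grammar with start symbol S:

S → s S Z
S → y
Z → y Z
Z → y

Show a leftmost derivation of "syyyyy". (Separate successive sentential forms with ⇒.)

S ⇒ sSZ   [S → s S Z]
sSZ ⇒ syZ   [S → y]
syZ ⇒ syyZ   [Z → y Z]
syyZ ⇒ syyyZ   [Z → y Z]
syyyZ ⇒ syyyyZ   [Z → y Z]
syyyyZ ⇒ syyyyy   [Z → y]

S ⇒ sSZ ⇒ syZ ⇒ syyZ ⇒ syyyZ ⇒ syyyyZ ⇒ syyyyy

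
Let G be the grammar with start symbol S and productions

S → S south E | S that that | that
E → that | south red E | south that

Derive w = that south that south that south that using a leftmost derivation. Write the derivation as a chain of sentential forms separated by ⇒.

S ⇒ S south E ⇒ S south E south E ⇒ S south E south E south E ⇒ that south E south E south E ⇒ that south that south E south E ⇒ that south that south that south E ⇒ that south that south that south that

S ⇒ S south E   [S → S south E]
S south E ⇒ S south E south E   [S → S south E]
S south E south E ⇒ S south E south E south E   [S → S south E]
S south E south E south E ⇒ that south E south E south E   [S → that]
that south E south E south E ⇒ that south that south E south E   [E → that]
that south that south E south E ⇒ that south that south that south E   [E → that]
that south that south that south E ⇒ that south that south that south that   [E → that]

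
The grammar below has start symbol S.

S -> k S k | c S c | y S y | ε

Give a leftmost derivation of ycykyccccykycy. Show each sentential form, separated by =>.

S => ySy   [S -> y S y]
ySy => ycScy   [S -> c S c]
ycScy => ycySycy   [S -> y S y]
ycySycy => ycykSkycy   [S -> k S k]
ycykSkycy => ycykySykycy   [S -> y S y]
ycykySykycy => ycykycScykycy   [S -> c S c]
ycykycScykycy => ycykyccSccykycy   [S -> c S c]
ycykyccSccykycy => ycykyccccykycy   [S -> ε]

S => ySy => ycScy => ycySycy => ycykSkycy => ycykySykycy => ycykycScykycy => ycykyccSccykycy => ycykyccccykycy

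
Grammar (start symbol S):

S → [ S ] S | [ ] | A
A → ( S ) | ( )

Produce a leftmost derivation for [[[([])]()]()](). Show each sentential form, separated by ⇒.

S ⇒ [S]S ⇒ [[S]S]S ⇒ [[[S]S]S]S ⇒ [[[A]S]S]S ⇒ [[[(S)]S]S]S ⇒ [[[([])]S]S]S ⇒ [[[([])]A]S]S ⇒ [[[([])]()]S]S ⇒ [[[([])]()]A]S ⇒ [[[([])]()]()]S ⇒ [[[([])]()]()]A ⇒ [[[([])]()]()]()

S ⇒ [S]S   [S → [ S ] S]
[S]S ⇒ [[S]S]S   [S → [ S ] S]
[[S]S]S ⇒ [[[S]S]S]S   [S → [ S ] S]
[[[S]S]S]S ⇒ [[[A]S]S]S   [S → A]
[[[A]S]S]S ⇒ [[[(S)]S]S]S   [A → ( S )]
[[[(S)]S]S]S ⇒ [[[([])]S]S]S   [S → [ ]]
[[[([])]S]S]S ⇒ [[[([])]A]S]S   [S → A]
[[[([])]A]S]S ⇒ [[[([])]()]S]S   [A → ( )]
[[[([])]()]S]S ⇒ [[[([])]()]A]S   [S → A]
[[[([])]()]A]S ⇒ [[[([])]()]()]S   [A → ( )]
[[[([])]()]()]S ⇒ [[[([])]()]()]A   [S → A]
[[[([])]()]()]A ⇒ [[[([])]()]()]()   [A → ( )]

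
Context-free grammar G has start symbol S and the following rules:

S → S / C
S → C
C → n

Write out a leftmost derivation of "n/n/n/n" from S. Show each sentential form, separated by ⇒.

S ⇒ S/C   [S → S / C]
S/C ⇒ S/C/C   [S → S / C]
S/C/C ⇒ S/C/C/C   [S → S / C]
S/C/C/C ⇒ C/C/C/C   [S → C]
C/C/C/C ⇒ n/C/C/C   [C → n]
n/C/C/C ⇒ n/n/C/C   [C → n]
n/n/C/C ⇒ n/n/n/C   [C → n]
n/n/n/C ⇒ n/n/n/n   [C → n]

S⇒S/C⇒S/C/C⇒S/C/C/C⇒C/C/C/C⇒n/C/C/C⇒n/n/C/C⇒n/n/n/C⇒n/n/n/n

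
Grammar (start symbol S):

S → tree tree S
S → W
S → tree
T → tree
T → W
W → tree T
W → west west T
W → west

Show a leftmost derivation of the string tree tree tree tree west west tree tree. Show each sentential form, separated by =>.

S => tree tree S => tree tree tree tree S => tree tree tree tree W => tree tree tree tree west west T => tree tree tree tree west west W => tree tree tree tree west west tree T => tree tree tree tree west west tree tree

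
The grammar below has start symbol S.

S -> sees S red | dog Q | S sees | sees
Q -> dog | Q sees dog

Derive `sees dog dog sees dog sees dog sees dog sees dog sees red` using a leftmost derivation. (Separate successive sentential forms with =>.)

S => sees S red => sees S sees red => sees dog Q sees red => sees dog Q sees dog sees red => sees dog Q sees dog sees dog sees red => sees dog Q sees dog sees dog sees dog sees red => sees dog Q sees dog sees dog sees dog sees dog sees red => sees dog dog sees dog sees dog sees dog sees dog sees red

S => sees S red   [S -> sees S red]
sees S red => sees S sees red   [S -> S sees]
sees S sees red => sees dog Q sees red   [S -> dog Q]
sees dog Q sees red => sees dog Q sees dog sees red   [Q -> Q sees dog]
sees dog Q sees dog sees red => sees dog Q sees dog sees dog sees red   [Q -> Q sees dog]
sees dog Q sees dog sees dog sees red => sees dog Q sees dog sees dog sees dog sees red   [Q -> Q sees dog]
sees dog Q sees dog sees dog sees dog sees red => sees dog Q sees dog sees dog sees dog sees dog sees red   [Q -> Q sees dog]
sees dog Q sees dog sees dog sees dog sees dog sees red => sees dog dog sees dog sees dog sees dog sees dog sees red   [Q -> dog]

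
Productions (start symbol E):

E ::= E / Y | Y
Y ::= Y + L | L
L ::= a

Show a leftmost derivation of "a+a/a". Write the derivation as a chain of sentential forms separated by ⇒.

E ⇒ E/Y ⇒ Y/Y ⇒ Y+L/Y ⇒ L+L/Y ⇒ a+L/Y ⇒ a+a/Y ⇒ a+a/L ⇒ a+a/a

E ⇒ E/Y   [E ::= E / Y]
E/Y ⇒ Y/Y   [E ::= Y]
Y/Y ⇒ Y+L/Y   [Y ::= Y + L]
Y+L/Y ⇒ L+L/Y   [Y ::= L]
L+L/Y ⇒ a+L/Y   [L ::= a]
a+L/Y ⇒ a+a/Y   [L ::= a]
a+a/Y ⇒ a+a/L   [Y ::= L]
a+a/L ⇒ a+a/a   [L ::= a]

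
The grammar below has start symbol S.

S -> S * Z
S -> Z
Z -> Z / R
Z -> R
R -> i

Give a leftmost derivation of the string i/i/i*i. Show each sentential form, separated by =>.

S => S*Z   [S -> S * Z]
S*Z => Z*Z   [S -> Z]
Z*Z => Z/R*Z   [Z -> Z / R]
Z/R*Z => Z/R/R*Z   [Z -> Z / R]
Z/R/R*Z => R/R/R*Z   [Z -> R]
R/R/R*Z => i/R/R*Z   [R -> i]
i/R/R*Z => i/i/R*Z   [R -> i]
i/i/R*Z => i/i/i*Z   [R -> i]
i/i/i*Z => i/i/i*R   [Z -> R]
i/i/i*R => i/i/i*i   [R -> i]

S => S*Z => Z*Z => Z/R*Z => Z/R/R*Z => R/R/R*Z => i/R/R*Z => i/i/R*Z => i/i/i*Z => i/i/i*R => i/i/i*i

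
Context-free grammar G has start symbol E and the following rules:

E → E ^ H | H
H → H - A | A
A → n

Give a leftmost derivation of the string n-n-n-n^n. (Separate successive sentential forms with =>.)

E => E^H   [E → E ^ H]
E^H => H^H   [E → H]
H^H => H-A^H   [H → H - A]
H-A^H => H-A-A^H   [H → H - A]
H-A-A^H => H-A-A-A^H   [H → H - A]
H-A-A-A^H => A-A-A-A^H   [H → A]
A-A-A-A^H => n-A-A-A^H   [A → n]
n-A-A-A^H => n-n-A-A^H   [A → n]
n-n-A-A^H => n-n-n-A^H   [A → n]
n-n-n-A^H => n-n-n-n^H   [A → n]
n-n-n-n^H => n-n-n-n^A   [H → A]
n-n-n-n^A => n-n-n-n^n   [A → n]

E=>E^H=>H^H=>H-A^H=>H-A-A^H=>H-A-A-A^H=>A-A-A-A^H=>n-A-A-A^H=>n-n-A-A^H=>n-n-n-A^H=>n-n-n-n^H=>n-n-n-n^A=>n-n-n-n^n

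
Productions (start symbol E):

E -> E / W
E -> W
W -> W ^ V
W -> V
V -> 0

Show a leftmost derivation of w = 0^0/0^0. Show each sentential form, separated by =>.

E => E/W   [E -> E / W]
E/W => W/W   [E -> W]
W/W => W^V/W   [W -> W ^ V]
W^V/W => V^V/W   [W -> V]
V^V/W => 0^V/W   [V -> 0]
0^V/W => 0^0/W   [V -> 0]
0^0/W => 0^0/W^V   [W -> W ^ V]
0^0/W^V => 0^0/V^V   [W -> V]
0^0/V^V => 0^0/0^V   [V -> 0]
0^0/0^V => 0^0/0^0   [V -> 0]

E => E/W => W/W => W^V/W => V^V/W => 0^V/W => 0^0/W => 0^0/W^V => 0^0/V^V => 0^0/0^V => 0^0/0^0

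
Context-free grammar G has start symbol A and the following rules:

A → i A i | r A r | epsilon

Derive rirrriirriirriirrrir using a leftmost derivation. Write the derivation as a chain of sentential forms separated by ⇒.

A ⇒ rAr   [A → r A r]
rAr ⇒ riAir   [A → i A i]
riAir ⇒ rirArir   [A → r A r]
rirArir ⇒ rirrArrir   [A → r A r]
rirrArrir ⇒ rirrrArrrir   [A → r A r]
rirrrArrrir ⇒ rirrriAirrrir   [A → i A i]
rirrriAirrrir ⇒ rirrriiAiirrrir   [A → i A i]
rirrriiAiirrrir ⇒ rirrriirAriirrrir   [A → r A r]
rirrriirAriirrrir ⇒ rirrriirrArriirrrir   [A → r A r]
rirrriirrArriirrrir ⇒ rirrriirriAirriirrrir   [A → i A i]
rirrriirriAirriirrrir ⇒ rirrriirriirriirrrir   [A → epsilon]

A⇒rAr⇒riAir⇒rirArir⇒rirrArrir⇒rirrrArrrir⇒rirrriAirrrir⇒rirrriiAiirrrir⇒rirrriirAriirrrir⇒rirrriirrArriirrrir⇒rirrriirriAirriirrrir⇒rirrriirriirriirrrir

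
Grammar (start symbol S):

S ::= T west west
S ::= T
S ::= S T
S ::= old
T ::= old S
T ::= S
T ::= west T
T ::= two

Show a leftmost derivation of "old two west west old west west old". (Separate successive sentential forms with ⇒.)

S ⇒ S T ⇒ S T T ⇒ T west west T T ⇒ old S west west T T ⇒ old T west west T T ⇒ old two west west T T ⇒ old two west west S T ⇒ old two west west T west west T ⇒ old two west west S west west T ⇒ old two west west old west west T ⇒ old two west west old west west S ⇒ old two west west old west west old

S ⇒ S T   [S ::= S T]
S T ⇒ S T T   [S ::= S T]
S T T ⇒ T west west T T   [S ::= T west west]
T west west T T ⇒ old S west west T T   [T ::= old S]
old S west west T T ⇒ old T west west T T   [S ::= T]
old T west west T T ⇒ old two west west T T   [T ::= two]
old two west west T T ⇒ old two west west S T   [T ::= S]
old two west west S T ⇒ old two west west T west west T   [S ::= T west west]
old two west west T west west T ⇒ old two west west S west west T   [T ::= S]
old two west west S west west T ⇒ old two west west old west west T   [S ::= old]
old two west west old west west T ⇒ old two west west old west west S   [T ::= S]
old two west west old west west S ⇒ old two west west old west west old   [S ::= old]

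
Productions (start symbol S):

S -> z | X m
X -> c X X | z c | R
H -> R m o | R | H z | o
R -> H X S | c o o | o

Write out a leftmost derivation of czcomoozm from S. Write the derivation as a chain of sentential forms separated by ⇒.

S ⇒ Xm ⇒ cXXm ⇒ czcXm ⇒ czcRm ⇒ czcHXSm ⇒ czcRmoXSm ⇒ czcomoXSm ⇒ czcomoRSm ⇒ czcomooSm ⇒ czcomoozm

S ⇒ Xm   [S -> X m]
Xm ⇒ cXXm   [X -> c X X]
cXXm ⇒ czcXm   [X -> z c]
czcXm ⇒ czcRm   [X -> R]
czcRm ⇒ czcHXSm   [R -> H X S]
czcHXSm ⇒ czcRmoXSm   [H -> R m o]
czcRmoXSm ⇒ czcomoXSm   [R -> o]
czcomoXSm ⇒ czcomoRSm   [X -> R]
czcomoRSm ⇒ czcomooSm   [R -> o]
czcomooSm ⇒ czcomoozm   [S -> z]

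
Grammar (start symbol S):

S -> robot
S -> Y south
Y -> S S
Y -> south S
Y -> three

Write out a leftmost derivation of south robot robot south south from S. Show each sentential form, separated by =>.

S => Y south => south S south => south Y south south => south S S south south => south robot S south south => south robot robot south south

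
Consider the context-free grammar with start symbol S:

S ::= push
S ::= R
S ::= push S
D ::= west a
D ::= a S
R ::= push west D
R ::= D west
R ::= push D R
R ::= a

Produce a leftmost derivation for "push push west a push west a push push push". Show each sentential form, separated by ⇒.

S ⇒ push S ⇒ push R ⇒ push push D R ⇒ push push west a R ⇒ push push west a push west D ⇒ push push west a push west a S ⇒ push push west a push west a push S ⇒ push push west a push west a push push S ⇒ push push west a push west a push push push

S ⇒ push S   [S ::= push S]
push S ⇒ push R   [S ::= R]
push R ⇒ push push D R   [R ::= push D R]
push push D R ⇒ push push west a R   [D ::= west a]
push push west a R ⇒ push push west a push west D   [R ::= push west D]
push push west a push west D ⇒ push push west a push west a S   [D ::= a S]
push push west a push west a S ⇒ push push west a push west a push S   [S ::= push S]
push push west a push west a push S ⇒ push push west a push west a push push S   [S ::= push S]
push push west a push west a push push S ⇒ push push west a push west a push push push   [S ::= push]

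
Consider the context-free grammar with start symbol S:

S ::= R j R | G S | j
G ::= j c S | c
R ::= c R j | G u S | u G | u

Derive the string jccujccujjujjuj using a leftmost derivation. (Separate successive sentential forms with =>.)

S => GS   [S ::= G S]
GS => jcSS   [G ::= j c S]
jcSS => jcRjRS   [S ::= R j R]
jcRjRS => jccRjjRS   [R ::= c R j]
jccRjjRS => jccuGjjRS   [R ::= u G]
jccuGjjRS => jccujcSjjRS   [G ::= j c S]
jccujcSjjRS => jccujcRjRjjRS   [S ::= R j R]
jccujcRjRjjRS => jccujccRjjRjjRS   [R ::= c R j]
jccujccRjjRjjRS => jccujccujjRjjRS   [R ::= u]
jccujccujjRjjRS => jccujccujjujjRS   [R ::= u]
jccujccujjujjRS => jccujccujjujjuS   [R ::= u]
jccujccujjujjuS => jccujccujjujjuj   [S ::= j]

S=>GS=>jcSS=>jcRjRS=>jccRjjRS=>jccuGjjRS=>jccujcSjjRS=>jccujcRjRjjRS=>jccujccRjjRjjRS=>jccujccujjRjjRS=>jccujccujjujjRS=>jccujccujjujjuS=>jccujccujjujjuj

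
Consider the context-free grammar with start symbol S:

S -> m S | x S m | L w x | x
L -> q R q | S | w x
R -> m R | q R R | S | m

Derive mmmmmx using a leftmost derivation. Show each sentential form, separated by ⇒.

S ⇒ mS   [S -> m S]
mS ⇒ mmS   [S -> m S]
mmS ⇒ mmmS   [S -> m S]
mmmS ⇒ mmmmS   [S -> m S]
mmmmS ⇒ mmmmmS   [S -> m S]
mmmmmS ⇒ mmmmmx   [S -> x]

S ⇒ mS ⇒ mmS ⇒ mmmS ⇒ mmmmS ⇒ mmmmmS ⇒ mmmmmx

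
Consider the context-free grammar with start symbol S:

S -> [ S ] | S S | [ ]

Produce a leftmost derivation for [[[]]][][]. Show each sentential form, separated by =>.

S => SS => SSS => [S]SS => [[S]]SS => [[[]]]SS => [[[]]][]S => [[[]]][][]

S => SS   [S -> S S]
SS => SSS   [S -> S S]
SSS => [S]SS   [S -> [ S ]]
[S]SS => [[S]]SS   [S -> [ S ]]
[[S]]SS => [[[]]]SS   [S -> [ ]]
[[[]]]SS => [[[]]][]S   [S -> [ ]]
[[[]]][]S => [[[]]][][]   [S -> [ ]]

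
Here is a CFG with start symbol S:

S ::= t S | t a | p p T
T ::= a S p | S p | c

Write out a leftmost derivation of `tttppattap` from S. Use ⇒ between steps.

S ⇒ tS ⇒ ttS ⇒ tttS ⇒ tttppT ⇒ tttppaSp ⇒ tttppatSp ⇒ tttppattap

S ⇒ tS   [S ::= t S]
tS ⇒ ttS   [S ::= t S]
ttS ⇒ tttS   [S ::= t S]
tttS ⇒ tttppT   [S ::= p p T]
tttppT ⇒ tttppaSp   [T ::= a S p]
tttppaSp ⇒ tttppatSp   [S ::= t S]
tttppatSp ⇒ tttppattap   [S ::= t a]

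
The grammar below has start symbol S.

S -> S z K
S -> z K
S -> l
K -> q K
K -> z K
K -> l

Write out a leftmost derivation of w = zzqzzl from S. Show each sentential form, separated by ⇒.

S ⇒ zK ⇒ zzK ⇒ zzqK ⇒ zzqzK ⇒ zzqzzK ⇒ zzqzzl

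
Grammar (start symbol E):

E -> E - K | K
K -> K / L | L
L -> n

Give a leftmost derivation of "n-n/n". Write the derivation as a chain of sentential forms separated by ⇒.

E ⇒ E-K   [E -> E - K]
E-K ⇒ K-K   [E -> K]
K-K ⇒ L-K   [K -> L]
L-K ⇒ n-K   [L -> n]
n-K ⇒ n-K/L   [K -> K / L]
n-K/L ⇒ n-L/L   [K -> L]
n-L/L ⇒ n-n/L   [L -> n]
n-n/L ⇒ n-n/n   [L -> n]

E ⇒ E-K ⇒ K-K ⇒ L-K ⇒ n-K ⇒ n-K/L ⇒ n-L/L ⇒ n-n/L ⇒ n-n/n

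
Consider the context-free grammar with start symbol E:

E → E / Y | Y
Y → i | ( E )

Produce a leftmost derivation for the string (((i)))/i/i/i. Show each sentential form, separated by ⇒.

E⇒E/Y⇒E/Y/Y⇒E/Y/Y/Y⇒Y/Y/Y/Y⇒(E)/Y/Y/Y⇒(Y)/Y/Y/Y⇒((E))/Y/Y/Y⇒((Y))/Y/Y/Y⇒(((E)))/Y/Y/Y⇒(((Y)))/Y/Y/Y⇒(((i)))/Y/Y/Y⇒(((i)))/i/Y/Y⇒(((i)))/i/i/Y⇒(((i)))/i/i/i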